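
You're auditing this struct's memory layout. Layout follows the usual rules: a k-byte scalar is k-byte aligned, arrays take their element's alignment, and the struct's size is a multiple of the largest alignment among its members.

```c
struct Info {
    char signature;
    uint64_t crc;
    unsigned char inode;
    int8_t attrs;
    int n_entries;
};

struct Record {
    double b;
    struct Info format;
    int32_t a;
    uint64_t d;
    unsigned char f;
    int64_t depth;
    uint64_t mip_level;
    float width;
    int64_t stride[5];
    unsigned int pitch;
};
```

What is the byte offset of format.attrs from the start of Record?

25

Info: @0: signature [1B, align 1] → 1; +7 pad (align 8); @8: crc [8B, align 8] → 16; @16: inode [1B, align 1] → 17; @17: attrs [1B, align 1] → 18; +2 pad (align 4); @20: n_entries [4B, align 4] → 24; size 24, align 8
@0: b [8B, align 8] → 8
@8: format [24B, align 8] → 32
within Info: attrs at 17
8 + 17 = 25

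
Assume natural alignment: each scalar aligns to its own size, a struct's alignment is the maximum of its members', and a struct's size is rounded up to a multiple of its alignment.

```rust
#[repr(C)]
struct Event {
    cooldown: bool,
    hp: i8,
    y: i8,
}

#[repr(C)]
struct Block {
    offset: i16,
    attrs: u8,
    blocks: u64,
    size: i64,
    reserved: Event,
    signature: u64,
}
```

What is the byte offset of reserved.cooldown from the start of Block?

Event: @0: cooldown [1B, align 1] → 1; @1: hp [1B, align 1] → 2; @2: y [1B, align 1] → 3; size 3, align 1
@0: offset [2B, align 2] → 2
@2: attrs [1B, align 1] → 3
+5 pad (align 8)
@8: blocks [8B, align 8] → 16
@16: size [8B, align 8] → 24
@24: reserved [3B, align 1] → 27
within Event: cooldown at 0
24 + 0 = 24

24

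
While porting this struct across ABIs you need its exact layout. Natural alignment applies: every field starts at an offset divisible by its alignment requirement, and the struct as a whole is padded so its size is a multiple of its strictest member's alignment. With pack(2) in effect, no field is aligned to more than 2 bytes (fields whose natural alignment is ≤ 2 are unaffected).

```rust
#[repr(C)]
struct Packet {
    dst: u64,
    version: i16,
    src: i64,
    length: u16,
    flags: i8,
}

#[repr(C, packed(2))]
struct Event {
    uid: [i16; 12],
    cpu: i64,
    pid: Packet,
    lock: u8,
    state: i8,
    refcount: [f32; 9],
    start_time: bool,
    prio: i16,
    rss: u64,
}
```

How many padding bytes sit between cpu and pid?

0

Packet: @0: dst [8B, align 8] → 8; @8: version [2B, align 2] → 10; +6 pad (align 8); @16: src [8B, align 8] → 24; @24: length [2B, align 2] → 26; @26: flags [1B, align 1] → 27; +5 tail pad (align 8); size 32, align 8
@0: uid [24B, align 2] → 24
@24: cpu [8B, align 2] → 32
@32: pid [32B, align 2] → 64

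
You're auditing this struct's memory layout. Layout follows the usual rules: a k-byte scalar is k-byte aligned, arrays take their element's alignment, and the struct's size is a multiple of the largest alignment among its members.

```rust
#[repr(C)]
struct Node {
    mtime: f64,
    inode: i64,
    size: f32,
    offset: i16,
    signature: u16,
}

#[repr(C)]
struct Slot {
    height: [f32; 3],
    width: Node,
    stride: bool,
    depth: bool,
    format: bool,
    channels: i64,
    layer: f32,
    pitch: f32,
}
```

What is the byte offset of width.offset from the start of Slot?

Node: mtime at 0 (size 8, align 8) → ends 8; inode at 8 (size 8, align 8) → ends 16; size at 16 (size 4, align 4) → ends 20; offset at 20 (size 2, align 2) → ends 22; signature at 22 (size 2, align 2) → ends 24; total 24 bytes, alignment 8
height at 0 (size 12, align 4) → ends 12
pad 4 to align 8 for width
width at 16 (size 24, align 8) → ends 40
within Node: offset at 20
16 + 20 = 36

36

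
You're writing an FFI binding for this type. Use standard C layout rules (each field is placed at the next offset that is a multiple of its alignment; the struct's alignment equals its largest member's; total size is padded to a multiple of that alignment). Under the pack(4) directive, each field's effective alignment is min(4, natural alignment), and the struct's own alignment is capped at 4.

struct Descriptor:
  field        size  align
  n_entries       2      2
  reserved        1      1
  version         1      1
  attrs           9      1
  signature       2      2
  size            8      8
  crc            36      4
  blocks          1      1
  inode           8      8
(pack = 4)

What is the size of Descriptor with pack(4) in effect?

n_entries at 0 (size 2, align 2) → ends 2
reserved at 2 (size 1, align 1) → ends 3
version at 3 (size 1, align 1) → ends 4
attrs at 4 (size 9, align 1) → ends 13
pad 1 to align 2 for signature
signature at 14 (size 2, align 2) → ends 16
size at 16 (size 8, align 4) → ends 24
crc at 24 (size 36, align 4) → ends 60
blocks at 60 (size 1, align 1) → ends 61
pad 3 to align 4 for inode
inode at 64 (size 8, align 4) → ends 72
total 72 bytes, alignment 4

72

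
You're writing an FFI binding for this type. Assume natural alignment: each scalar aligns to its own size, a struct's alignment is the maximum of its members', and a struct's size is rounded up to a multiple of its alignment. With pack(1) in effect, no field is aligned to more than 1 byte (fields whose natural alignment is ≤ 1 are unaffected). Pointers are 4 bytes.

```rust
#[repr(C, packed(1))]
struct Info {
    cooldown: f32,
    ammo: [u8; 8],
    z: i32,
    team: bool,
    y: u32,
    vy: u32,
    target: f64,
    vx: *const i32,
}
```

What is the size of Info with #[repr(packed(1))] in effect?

@0: cooldown [4B, align 1] → 4
@4: ammo [8B, align 1] → 12
@12: z [4B, align 1] → 16
@16: team [1B, align 1] → 17
@17: y [4B, align 1] → 21
@21: vy [4B, align 1] → 25
@25: target [8B, align 1] → 33
@33: vx [4B, align 1] → 37
size 37, align 1

37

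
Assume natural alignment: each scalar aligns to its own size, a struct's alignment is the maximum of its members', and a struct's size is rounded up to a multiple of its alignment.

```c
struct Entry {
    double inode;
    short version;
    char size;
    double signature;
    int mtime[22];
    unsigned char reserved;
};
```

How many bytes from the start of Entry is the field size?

@0: inode [8B, align 8] → 8
@8: version [2B, align 2] → 10
@10: size [1B, align 1] → 11

10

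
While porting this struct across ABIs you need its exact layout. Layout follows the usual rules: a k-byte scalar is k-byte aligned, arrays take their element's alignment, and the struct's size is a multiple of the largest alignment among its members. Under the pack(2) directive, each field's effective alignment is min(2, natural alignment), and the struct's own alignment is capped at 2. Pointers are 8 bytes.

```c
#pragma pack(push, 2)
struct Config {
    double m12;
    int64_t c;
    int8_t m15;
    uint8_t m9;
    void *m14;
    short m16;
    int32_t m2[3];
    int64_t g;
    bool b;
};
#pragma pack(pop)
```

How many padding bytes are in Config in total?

m12 at 0 (size 8, align 2) → ends 8
c at 8 (size 8, align 2) → ends 16
m15 at 16 (size 1, align 1) → ends 17
m9 at 17 (size 1, align 1) → ends 18
m14 at 18 (size 8, align 2) → ends 26
m16 at 26 (size 2, align 2) → ends 28
m2 at 28 (size 12, align 2) → ends 40
g at 40 (size 8, align 2) → ends 48
b at 48 (size 1, align 1) → ends 49
tail pad 1 to reach multiple of 2
total 50 bytes, alignment 2
data bytes 49, size 50 → padding 1

1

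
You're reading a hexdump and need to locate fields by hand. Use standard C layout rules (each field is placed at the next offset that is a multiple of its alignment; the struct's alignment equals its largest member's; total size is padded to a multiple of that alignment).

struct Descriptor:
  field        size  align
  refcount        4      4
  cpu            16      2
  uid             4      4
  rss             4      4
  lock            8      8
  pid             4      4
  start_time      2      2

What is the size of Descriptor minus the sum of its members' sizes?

@0: refcount [4B, align 4] → 4
@4: cpu [16B, align 2] → 20
@20: uid [4B, align 4] → 24
@24: rss [4B, align 4] → 28
+4 pad (align 8)
@32: lock [8B, align 8] → 40
@40: pid [4B, align 4] → 44
@44: start_time [2B, align 2] → 46
+2 tail pad (align 8)
size 48, align 8
data bytes 42, size 48 → padding 6

6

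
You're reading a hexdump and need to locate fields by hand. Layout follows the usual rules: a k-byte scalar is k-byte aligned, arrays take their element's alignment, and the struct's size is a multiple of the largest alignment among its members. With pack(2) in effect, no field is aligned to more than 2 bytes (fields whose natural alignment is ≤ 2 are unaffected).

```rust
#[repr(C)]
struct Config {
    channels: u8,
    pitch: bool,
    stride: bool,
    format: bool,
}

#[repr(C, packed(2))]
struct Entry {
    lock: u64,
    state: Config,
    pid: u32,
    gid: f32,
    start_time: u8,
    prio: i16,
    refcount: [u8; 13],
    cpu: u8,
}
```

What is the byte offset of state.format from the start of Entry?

11

Config: 0..1  channels  (1B, 1-aligned); 1..2  pitch  (1B, 1-aligned); 2..3  stride  (1B, 1-aligned); 3..4  format  (1B, 1-aligned); sizeof = 4, alignof = 1
0..8  lock  (8B, 2-aligned)
8..12  state  (4B, 1-aligned)
within Config: format at 3
8 + 3 = 11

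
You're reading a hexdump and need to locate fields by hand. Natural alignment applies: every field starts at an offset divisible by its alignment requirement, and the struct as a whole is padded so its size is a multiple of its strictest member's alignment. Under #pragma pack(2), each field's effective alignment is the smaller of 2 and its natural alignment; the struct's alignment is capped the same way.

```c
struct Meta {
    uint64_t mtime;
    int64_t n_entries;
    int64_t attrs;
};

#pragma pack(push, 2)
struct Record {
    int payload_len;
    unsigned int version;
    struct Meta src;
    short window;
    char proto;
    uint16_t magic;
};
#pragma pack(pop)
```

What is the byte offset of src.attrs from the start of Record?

Meta: mtime at 0 (size 8, align 8) → ends 8; n_entries at 8 (size 8, align 8) → ends 16; attrs at 16 (size 8, align 8) → ends 24; total 24 bytes, alignment 8
payload_len at 0 (size 4, align 2) → ends 4
version at 4 (size 4, align 2) → ends 8
src at 8 (size 24, align 2) → ends 32
within Meta: attrs at 16
8 + 16 = 24

24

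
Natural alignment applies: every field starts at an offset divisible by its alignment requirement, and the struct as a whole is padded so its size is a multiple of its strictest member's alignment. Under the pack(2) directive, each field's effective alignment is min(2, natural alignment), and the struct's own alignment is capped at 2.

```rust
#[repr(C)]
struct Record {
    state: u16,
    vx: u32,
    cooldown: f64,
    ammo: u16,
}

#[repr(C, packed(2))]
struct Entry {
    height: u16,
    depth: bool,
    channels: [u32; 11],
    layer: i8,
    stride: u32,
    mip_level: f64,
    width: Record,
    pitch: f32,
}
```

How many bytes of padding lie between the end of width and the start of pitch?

0

Record: @0: state [2B, align 2] → 2; +2 pad (align 4); @4: vx [4B, align 4] → 8; @8: cooldown [8B, align 8] → 16; @16: ammo [2B, align 2] → 18; +6 tail pad (align 8); size 24, align 8
@0: height [2B, align 2] → 2
@2: depth [1B, align 1] → 3
+1 pad (align 2)
@4: channels [44B, align 2] → 48
@48: layer [1B, align 1] → 49
+1 pad (align 2)
@50: stride [4B, align 2] → 54
@54: mip_level [8B, align 2] → 62
@62: width [24B, align 2] → 86
@86: pitch [4B, align 2] → 90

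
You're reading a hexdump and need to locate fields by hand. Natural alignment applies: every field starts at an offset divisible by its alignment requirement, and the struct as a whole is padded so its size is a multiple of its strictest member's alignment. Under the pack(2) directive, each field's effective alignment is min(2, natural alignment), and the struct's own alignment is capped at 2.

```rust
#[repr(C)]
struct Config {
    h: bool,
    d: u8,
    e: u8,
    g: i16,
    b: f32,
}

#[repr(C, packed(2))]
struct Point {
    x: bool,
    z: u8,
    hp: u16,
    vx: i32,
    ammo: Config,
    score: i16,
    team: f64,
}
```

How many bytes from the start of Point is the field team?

22

Config: 0..1  h  (1B, 1-aligned); 1..2  d  (1B, 1-aligned); 2..3  e  (1B, 1-aligned); 3..4  -- padding (1B); 4..6  g  (2B, 2-aligned); 6..8  -- padding (2B); 8..12  b  (4B, 4-aligned); sizeof = 12, alignof = 4
0..1  x  (1B, 1-aligned)
1..2  z  (1B, 1-aligned)
2..4  hp  (2B, 2-aligned)
4..8  vx  (4B, 2-aligned)
8..20  ammo  (12B, 2-aligned)
20..22  score  (2B, 2-aligned)
22..30  team  (8B, 2-aligned)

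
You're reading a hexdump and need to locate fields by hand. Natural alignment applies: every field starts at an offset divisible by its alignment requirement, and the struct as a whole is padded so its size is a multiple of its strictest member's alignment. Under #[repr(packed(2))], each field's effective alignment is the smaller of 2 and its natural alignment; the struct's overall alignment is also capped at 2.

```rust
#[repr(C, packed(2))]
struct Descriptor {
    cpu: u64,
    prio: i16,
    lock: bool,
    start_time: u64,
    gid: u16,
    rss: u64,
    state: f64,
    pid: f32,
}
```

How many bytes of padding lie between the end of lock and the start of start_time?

1

0..8  cpu  (8B, 2-aligned)
8..10  prio  (2B, 2-aligned)
10..11  lock  (1B, 1-aligned)
11..12  -- padding (1B)
12..20  start_time  (8B, 2-aligned)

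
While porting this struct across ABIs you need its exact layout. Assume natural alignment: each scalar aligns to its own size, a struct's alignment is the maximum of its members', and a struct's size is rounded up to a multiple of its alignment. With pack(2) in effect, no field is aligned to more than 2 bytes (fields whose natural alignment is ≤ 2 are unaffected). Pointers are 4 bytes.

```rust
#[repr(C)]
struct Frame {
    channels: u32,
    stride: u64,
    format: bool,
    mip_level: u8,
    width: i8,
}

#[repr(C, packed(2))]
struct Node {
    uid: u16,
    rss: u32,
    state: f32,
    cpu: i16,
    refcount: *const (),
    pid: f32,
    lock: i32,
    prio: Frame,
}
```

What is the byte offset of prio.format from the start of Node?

40

Frame: 0..4  channels  (4B, 4-aligned); 4..8  -- padding (4B); 8..16  stride  (8B, 8-aligned); 16..17  format  (1B, 1-aligned); 17..18  mip_level  (1B, 1-aligned); 18..19  width  (1B, 1-aligned); 19..24  -- tail padding (5B); sizeof = 24, alignof = 8
0..2  uid  (2B, 2-aligned)
2..6  rss  (4B, 2-aligned)
6..10  state  (4B, 2-aligned)
10..12  cpu  (2B, 2-aligned)
12..16  refcount  (4B, 2-aligned)
16..20  pid  (4B, 2-aligned)
20..24  lock  (4B, 2-aligned)
24..48  prio  (24B, 2-aligned)
within Frame: format at 16
24 + 16 = 40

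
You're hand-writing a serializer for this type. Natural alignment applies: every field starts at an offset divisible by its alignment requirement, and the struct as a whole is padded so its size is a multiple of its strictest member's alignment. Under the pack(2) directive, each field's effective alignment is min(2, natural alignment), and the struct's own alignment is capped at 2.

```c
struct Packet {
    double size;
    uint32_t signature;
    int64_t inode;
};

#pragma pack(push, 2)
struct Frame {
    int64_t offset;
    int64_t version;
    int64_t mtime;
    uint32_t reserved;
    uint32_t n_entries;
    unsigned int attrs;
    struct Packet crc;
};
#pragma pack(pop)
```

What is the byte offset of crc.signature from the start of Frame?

Packet: size at 0 (size 8, align 8) → ends 8; signature at 8 (size 4, align 4) → ends 12; pad 4 to align 8 for inode; inode at 16 (size 8, align 8) → ends 24; total 24 bytes, alignment 8
offset at 0 (size 8, align 2) → ends 8
version at 8 (size 8, align 2) → ends 16
mtime at 16 (size 8, align 2) → ends 24
reserved at 24 (size 4, align 2) → ends 28
n_entries at 28 (size 4, align 2) → ends 32
attrs at 32 (size 4, align 2) → ends 36
crc at 36 (size 24, align 2) → ends 60
within Packet: signature at 8
36 + 8 = 44

44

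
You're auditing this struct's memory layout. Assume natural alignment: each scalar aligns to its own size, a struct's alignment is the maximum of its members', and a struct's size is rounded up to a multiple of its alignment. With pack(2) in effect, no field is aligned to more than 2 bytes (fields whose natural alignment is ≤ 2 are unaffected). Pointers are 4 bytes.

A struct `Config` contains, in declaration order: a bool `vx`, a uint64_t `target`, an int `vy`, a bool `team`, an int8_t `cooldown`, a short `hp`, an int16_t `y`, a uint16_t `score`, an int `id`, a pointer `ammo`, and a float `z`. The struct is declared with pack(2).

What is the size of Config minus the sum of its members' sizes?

@0: vx [1B, align 1] → 1
+1 pad (align 2)
@2: target [8B, align 2] → 10
@10: vy [4B, align 2] → 14
@14: team [1B, align 1] → 15
@15: cooldown [1B, align 1] → 16
@16: hp [2B, align 2] → 18
@18: y [2B, align 2] → 20
@20: score [2B, align 2] → 22
@22: id [4B, align 2] → 26
@26: ammo [4B, align 2] → 30
@30: z [4B, align 2] → 34
size 34, align 2
data bytes 33, size 34 → padding 1

1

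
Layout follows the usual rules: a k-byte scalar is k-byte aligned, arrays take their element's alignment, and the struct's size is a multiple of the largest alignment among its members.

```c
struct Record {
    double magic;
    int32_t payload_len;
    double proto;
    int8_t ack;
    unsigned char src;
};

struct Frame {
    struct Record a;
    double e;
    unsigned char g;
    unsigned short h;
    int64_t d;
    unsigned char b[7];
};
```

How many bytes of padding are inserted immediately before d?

Record: 0..8  magic  (8B, 8-aligned); 8..12  payload_len  (4B, 4-aligned); 12..16  -- padding (4B); 16..24  proto  (8B, 8-aligned); 24..25  ack  (1B, 1-aligned); 25..26  src  (1B, 1-aligned); 26..32  -- tail padding (6B); sizeof = 32, alignof = 8
0..32  a  (32B, 8-aligned)
32..40  e  (8B, 8-aligned)
40..41  g  (1B, 1-aligned)
41..42  -- padding (1B)
42..44  h  (2B, 2-aligned)
44..48  -- padding (4B)
48..56  d  (8B, 8-aligned)

4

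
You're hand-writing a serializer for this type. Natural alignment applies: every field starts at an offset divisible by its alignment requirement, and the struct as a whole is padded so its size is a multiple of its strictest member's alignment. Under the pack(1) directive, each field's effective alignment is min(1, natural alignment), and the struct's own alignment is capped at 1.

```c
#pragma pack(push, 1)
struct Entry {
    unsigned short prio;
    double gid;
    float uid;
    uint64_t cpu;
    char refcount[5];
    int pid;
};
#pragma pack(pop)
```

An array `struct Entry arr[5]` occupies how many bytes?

155

prio at 0 (size 2, align 1) → ends 2
gid at 2 (size 8, align 1) → ends 10
uid at 10 (size 4, align 1) → ends 14
cpu at 14 (size 8, align 1) → ends 22
refcount at 22 (size 5, align 1) → ends 27
pid at 27 (size 4, align 1) → ends 31
total 31 bytes, alignment 1
array of 5: 5 × 31 = 155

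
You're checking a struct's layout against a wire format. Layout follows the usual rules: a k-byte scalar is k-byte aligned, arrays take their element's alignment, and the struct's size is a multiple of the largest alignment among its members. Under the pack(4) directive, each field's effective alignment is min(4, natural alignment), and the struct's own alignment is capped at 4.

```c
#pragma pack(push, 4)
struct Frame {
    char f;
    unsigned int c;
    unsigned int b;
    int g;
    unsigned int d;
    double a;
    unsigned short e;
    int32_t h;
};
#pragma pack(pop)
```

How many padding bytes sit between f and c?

3

0..1  f  (1B, 1-aligned)
1..4  -- padding (3B)
4..8  c  (4B, 4-aligned)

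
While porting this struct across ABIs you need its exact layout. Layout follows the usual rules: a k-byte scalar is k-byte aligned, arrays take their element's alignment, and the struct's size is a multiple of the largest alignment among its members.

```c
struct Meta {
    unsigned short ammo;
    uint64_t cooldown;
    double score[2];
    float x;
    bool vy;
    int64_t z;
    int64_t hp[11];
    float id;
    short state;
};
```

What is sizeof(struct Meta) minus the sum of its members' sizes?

11

ammo at 0 (size 2, align 2) → ends 2
pad 6 to align 8 for cooldown
cooldown at 8 (size 8, align 8) → ends 16
score at 16 (size 16, align 8) → ends 32
x at 32 (size 4, align 4) → ends 36
vy at 36 (size 1, align 1) → ends 37
pad 3 to align 8 for z
z at 40 (size 8, align 8) → ends 48
hp at 48 (size 88, align 8) → ends 136
id at 136 (size 4, align 4) → ends 140
state at 140 (size 2, align 2) → ends 142
tail pad 2 to reach multiple of 8
total 144 bytes, alignment 8
data bytes 133, size 144 → padding 11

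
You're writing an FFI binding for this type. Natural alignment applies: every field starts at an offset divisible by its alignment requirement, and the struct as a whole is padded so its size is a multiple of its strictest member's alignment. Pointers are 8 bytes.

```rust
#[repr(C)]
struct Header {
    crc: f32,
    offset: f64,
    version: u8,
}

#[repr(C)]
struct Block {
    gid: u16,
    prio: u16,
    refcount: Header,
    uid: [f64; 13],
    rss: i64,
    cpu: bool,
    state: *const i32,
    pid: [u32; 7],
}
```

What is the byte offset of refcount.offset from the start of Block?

16

Header: @0: crc [4B, align 4] → 4; +4 pad (align 8); @8: offset [8B, align 8] → 16; @16: version [1B, align 1] → 17; +7 tail pad (align 8); size 24, align 8
@0: gid [2B, align 2] → 2
@2: prio [2B, align 2] → 4
+4 pad (align 8)
@8: refcount [24B, align 8] → 32
within Header: offset at 8
8 + 8 = 16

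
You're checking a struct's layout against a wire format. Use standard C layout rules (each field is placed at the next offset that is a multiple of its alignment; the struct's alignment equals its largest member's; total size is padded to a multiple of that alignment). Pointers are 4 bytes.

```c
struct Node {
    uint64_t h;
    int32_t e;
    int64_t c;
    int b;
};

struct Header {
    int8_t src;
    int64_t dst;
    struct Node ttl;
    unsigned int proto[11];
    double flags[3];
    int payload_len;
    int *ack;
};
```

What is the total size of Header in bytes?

128

Node: 0..8  h  (8B, 8-aligned); 8..12  e  (4B, 4-aligned); 12..16  -- padding (4B); 16..24  c  (8B, 8-aligned); 24..28  b  (4B, 4-aligned); 28..32  -- tail padding (4B); sizeof = 32, alignof = 8
0..1  src  (1B, 1-aligned)
1..8  -- padding (7B)
8..16  dst  (8B, 8-aligned)
16..48  ttl  (32B, 8-aligned)
48..92  proto  (44B, 4-aligned)
92..96  -- padding (4B)
96..120  flags  (24B, 8-aligned)
120..124  payload_len  (4B, 4-aligned)
124..128  ack  (4B, 4-aligned)
sizeof = 128, alignof = 8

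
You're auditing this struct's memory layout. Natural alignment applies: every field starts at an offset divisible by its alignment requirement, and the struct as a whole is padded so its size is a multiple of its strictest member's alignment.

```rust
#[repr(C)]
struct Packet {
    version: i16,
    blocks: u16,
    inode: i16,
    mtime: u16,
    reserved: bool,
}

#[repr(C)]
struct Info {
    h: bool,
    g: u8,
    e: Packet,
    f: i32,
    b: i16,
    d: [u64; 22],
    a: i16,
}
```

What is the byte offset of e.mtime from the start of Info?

Packet: version at 0 (size 2, align 2) → ends 2; blocks at 2 (size 2, align 2) → ends 4; inode at 4 (size 2, align 2) → ends 6; mtime at 6 (size 2, align 2) → ends 8; reserved at 8 (size 1, align 1) → ends 9; tail pad 1 to reach multiple of 2; total 10 bytes, alignment 2
h at 0 (size 1, align 1) → ends 1
g at 1 (size 1, align 1) → ends 2
e at 2 (size 10, align 2) → ends 12
within Packet: mtime at 6
2 + 6 = 8

8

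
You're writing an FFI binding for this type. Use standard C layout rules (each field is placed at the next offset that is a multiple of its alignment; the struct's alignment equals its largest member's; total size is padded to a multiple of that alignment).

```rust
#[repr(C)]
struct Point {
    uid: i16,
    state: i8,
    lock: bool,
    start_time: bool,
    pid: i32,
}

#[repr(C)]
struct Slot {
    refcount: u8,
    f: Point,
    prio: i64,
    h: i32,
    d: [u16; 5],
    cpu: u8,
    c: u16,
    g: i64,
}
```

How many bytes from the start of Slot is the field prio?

16

Point: @0: uid [2B, align 2] → 2; @2: state [1B, align 1] → 3; @3: lock [1B, align 1] → 4; @4: start_time [1B, align 1] → 5; +3 pad (align 4); @8: pid [4B, align 4] → 12; size 12, align 4
@0: refcount [1B, align 1] → 1
+3 pad (align 4)
@4: f [12B, align 4] → 16
@16: prio [8B, align 8] → 24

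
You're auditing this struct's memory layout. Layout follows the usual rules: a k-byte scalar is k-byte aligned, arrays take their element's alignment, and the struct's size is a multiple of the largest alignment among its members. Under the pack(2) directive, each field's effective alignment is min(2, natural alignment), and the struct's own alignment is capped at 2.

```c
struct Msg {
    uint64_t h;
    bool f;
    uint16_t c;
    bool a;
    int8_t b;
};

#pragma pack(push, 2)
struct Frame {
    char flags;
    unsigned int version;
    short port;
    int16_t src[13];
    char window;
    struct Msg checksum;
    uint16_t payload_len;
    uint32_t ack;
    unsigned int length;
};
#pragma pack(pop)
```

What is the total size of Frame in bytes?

62

Msg: 0..8  h  (8B, 8-aligned); 8..9  f  (1B, 1-aligned); 9..10  -- padding (1B); 10..12  c  (2B, 2-aligned); 12..13  a  (1B, 1-aligned); 13..14  b  (1B, 1-aligned); 14..16  -- tail padding (2B); sizeof = 16, alignof = 8
0..1  flags  (1B, 1-aligned)
1..2  -- padding (1B)
2..6  version  (4B, 2-aligned)
6..8  port  (2B, 2-aligned)
8..34  src  (26B, 2-aligned)
34..35  window  (1B, 1-aligned)
35..36  -- padding (1B)
36..52  checksum  (16B, 2-aligned)
52..54  payload_len  (2B, 2-aligned)
54..58  ack  (4B, 2-aligned)
58..62  length  (4B, 2-aligned)
sizeof = 62, alignof = 2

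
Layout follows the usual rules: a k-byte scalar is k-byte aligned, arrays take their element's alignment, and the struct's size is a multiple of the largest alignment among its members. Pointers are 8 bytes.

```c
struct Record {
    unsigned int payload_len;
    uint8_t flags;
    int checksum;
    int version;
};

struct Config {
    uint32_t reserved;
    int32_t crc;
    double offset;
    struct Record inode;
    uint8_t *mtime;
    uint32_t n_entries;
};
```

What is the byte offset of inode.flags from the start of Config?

Record: payload_len at 0 (size 4, align 4) → ends 4; flags at 4 (size 1, align 1) → ends 5; pad 3 to align 4 for checksum; checksum at 8 (size 4, align 4) → ends 12; version at 12 (size 4, align 4) → ends 16; total 16 bytes, alignment 4
reserved at 0 (size 4, align 4) → ends 4
crc at 4 (size 4, align 4) → ends 8
offset at 8 (size 8, align 8) → ends 16
inode at 16 (size 16, align 4) → ends 32
within Record: flags at 4
16 + 4 = 20

20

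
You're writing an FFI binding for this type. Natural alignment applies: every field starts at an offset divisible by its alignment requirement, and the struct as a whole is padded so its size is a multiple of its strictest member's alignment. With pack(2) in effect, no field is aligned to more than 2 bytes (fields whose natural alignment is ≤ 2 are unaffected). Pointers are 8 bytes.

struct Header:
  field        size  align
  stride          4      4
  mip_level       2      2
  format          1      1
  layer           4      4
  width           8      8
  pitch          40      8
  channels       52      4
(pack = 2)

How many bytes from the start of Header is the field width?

12

stride at 0 (size 4, align 2) → ends 4
mip_level at 4 (size 2, align 2) → ends 6
format at 6 (size 1, align 1) → ends 7
pad 1 to align 2 for layer
layer at 8 (size 4, align 2) → ends 12
width at 12 (size 8, align 2) → ends 20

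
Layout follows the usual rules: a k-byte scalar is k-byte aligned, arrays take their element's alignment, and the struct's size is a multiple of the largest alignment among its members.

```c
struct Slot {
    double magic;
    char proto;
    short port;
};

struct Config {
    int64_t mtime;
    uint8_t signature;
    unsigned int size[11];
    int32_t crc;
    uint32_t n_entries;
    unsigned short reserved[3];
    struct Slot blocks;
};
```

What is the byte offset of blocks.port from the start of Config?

82

Slot: @0: magic [8B, align 8] → 8; @8: proto [1B, align 1] → 9; +1 pad (align 2); @10: port [2B, align 2] → 12; +4 tail pad (align 8); size 16, align 8
@0: mtime [8B, align 8] → 8
@8: signature [1B, align 1] → 9
+3 pad (align 4)
@12: size [44B, align 4] → 56
@56: crc [4B, align 4] → 60
@60: n_entries [4B, align 4] → 64
@64: reserved [6B, align 2] → 70
+2 pad (align 8)
@72: blocks [16B, align 8] → 88
within Slot: port at 10
72 + 10 = 82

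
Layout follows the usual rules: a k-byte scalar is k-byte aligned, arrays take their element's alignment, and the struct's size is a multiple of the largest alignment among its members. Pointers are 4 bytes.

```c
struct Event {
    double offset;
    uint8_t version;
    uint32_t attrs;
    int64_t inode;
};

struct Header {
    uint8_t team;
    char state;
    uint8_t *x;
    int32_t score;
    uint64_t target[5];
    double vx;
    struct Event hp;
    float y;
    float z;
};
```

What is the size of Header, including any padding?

Event: offset at 0 (size 8, align 8) → ends 8; version at 8 (size 1, align 1) → ends 9; pad 3 to align 4 for attrs; attrs at 12 (size 4, align 4) → ends 16; inode at 16 (size 8, align 8) → ends 24; total 24 bytes, alignment 8
team at 0 (size 1, align 1) → ends 1
state at 1 (size 1, align 1) → ends 2
pad 2 to align 4 for x
x at 4 (size 4, align 4) → ends 8
score at 8 (size 4, align 4) → ends 12
pad 4 to align 8 for target
target at 16 (size 40, align 8) → ends 56
vx at 56 (size 8, align 8) → ends 64
hp at 64 (size 24, align 8) → ends 88
y at 88 (size 4, align 4) → ends 92
z at 92 (size 4, align 4) → ends 96
total 96 bytes, alignment 8

96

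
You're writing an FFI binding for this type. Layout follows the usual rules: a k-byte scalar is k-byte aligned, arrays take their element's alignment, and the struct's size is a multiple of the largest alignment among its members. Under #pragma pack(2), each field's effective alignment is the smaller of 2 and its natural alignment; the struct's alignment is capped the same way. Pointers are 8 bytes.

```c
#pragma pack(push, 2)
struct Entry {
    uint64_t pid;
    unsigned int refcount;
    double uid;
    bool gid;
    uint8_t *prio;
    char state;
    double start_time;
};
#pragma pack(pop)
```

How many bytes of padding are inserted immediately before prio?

0..8  pid  (8B, 2-aligned)
8..12  refcount  (4B, 2-aligned)
12..20  uid  (8B, 2-aligned)
20..21  gid  (1B, 1-aligned)
21..22  -- padding (1B)
22..30  prio  (8B, 2-aligned)

1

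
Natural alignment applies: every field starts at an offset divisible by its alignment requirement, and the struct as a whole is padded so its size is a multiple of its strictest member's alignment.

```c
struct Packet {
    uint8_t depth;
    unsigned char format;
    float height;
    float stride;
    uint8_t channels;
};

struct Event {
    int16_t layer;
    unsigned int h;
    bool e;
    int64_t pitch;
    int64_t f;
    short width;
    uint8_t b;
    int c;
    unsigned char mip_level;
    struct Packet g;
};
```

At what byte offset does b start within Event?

34

Packet: 0..1  depth  (1B, 1-aligned); 1..2  format  (1B, 1-aligned); 2..4  -- padding (2B); 4..8  height  (4B, 4-aligned); 8..12  stride  (4B, 4-aligned); 12..13  channels  (1B, 1-aligned); 13..16  -- tail padding (3B); sizeof = 16, alignof = 4
0..2  layer  (2B, 2-aligned)
2..4  -- padding (2B)
4..8  h  (4B, 4-aligned)
8..9  e  (1B, 1-aligned)
9..16  -- padding (7B)
16..24  pitch  (8B, 8-aligned)
24..32  f  (8B, 8-aligned)
32..34  width  (2B, 2-aligned)
34..35  b  (1B, 1-aligned)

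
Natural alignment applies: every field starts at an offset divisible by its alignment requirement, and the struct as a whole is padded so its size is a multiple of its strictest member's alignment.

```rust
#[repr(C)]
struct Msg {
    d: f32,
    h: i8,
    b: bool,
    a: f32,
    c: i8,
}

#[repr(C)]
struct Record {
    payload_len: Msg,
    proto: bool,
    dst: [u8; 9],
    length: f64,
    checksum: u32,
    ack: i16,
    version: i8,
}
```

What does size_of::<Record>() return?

Msg: 0..4  d  (4B, 4-aligned); 4..5  h  (1B, 1-aligned); 5..6  b  (1B, 1-aligned); 6..8  -- padding (2B); 8..12  a  (4B, 4-aligned); 12..13  c  (1B, 1-aligned); 13..16  -- tail padding (3B); sizeof = 16, alignof = 4
0..16  payload_len  (16B, 4-aligned)
16..17  proto  (1B, 1-aligned)
17..26  dst  (9B, 1-aligned)
26..32  -- padding (6B)
32..40  length  (8B, 8-aligned)
40..44  checksum  (4B, 4-aligned)
44..46  ack  (2B, 2-aligned)
46..47  version  (1B, 1-aligned)
47..48  -- tail padding (1B)
sizeof = 48, alignof = 8

48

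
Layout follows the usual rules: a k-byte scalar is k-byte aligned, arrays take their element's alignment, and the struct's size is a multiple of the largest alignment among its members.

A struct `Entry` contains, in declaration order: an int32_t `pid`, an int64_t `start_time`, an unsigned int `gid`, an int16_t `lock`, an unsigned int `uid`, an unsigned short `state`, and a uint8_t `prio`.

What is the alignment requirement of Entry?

8

member alignments: pid=4, start_time=8, gid=4, lock=2, uid=4, state=2, prio=1
max = 8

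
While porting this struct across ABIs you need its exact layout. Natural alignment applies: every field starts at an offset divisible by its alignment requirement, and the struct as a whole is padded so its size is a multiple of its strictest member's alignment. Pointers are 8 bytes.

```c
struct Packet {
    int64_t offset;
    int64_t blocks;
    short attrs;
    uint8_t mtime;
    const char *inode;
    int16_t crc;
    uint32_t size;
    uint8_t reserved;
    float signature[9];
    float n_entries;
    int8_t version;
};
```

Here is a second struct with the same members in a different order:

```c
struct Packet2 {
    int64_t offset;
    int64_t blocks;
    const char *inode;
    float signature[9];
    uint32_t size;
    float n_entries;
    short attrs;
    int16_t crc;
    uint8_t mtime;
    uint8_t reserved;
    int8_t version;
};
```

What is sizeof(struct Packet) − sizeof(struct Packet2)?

offset at 0 (size 8, align 8) → ends 8
blocks at 8 (size 8, align 8) → ends 16
attrs at 16 (size 2, align 2) → ends 18
mtime at 18 (size 1, align 1) → ends 19
pad 5 to align 8 for inode
inode at 24 (size 8, align 8) → ends 32
crc at 32 (size 2, align 2) → ends 34
pad 2 to align 4 for size
size at 36 (size 4, align 4) → ends 40
reserved at 40 (size 1, align 1) → ends 41
pad 3 to align 4 for signature
signature at 44 (size 36, align 4) → ends 80
n_entries at 80 (size 4, align 4) → ends 84
version at 84 (size 1, align 1) → ends 85
tail pad 3 to reach multiple of 8
total 88 bytes, alignment 8
— Packet2 —
offset at 0 (size 8, align 8) → ends 8
blocks at 8 (size 8, align 8) → ends 16
inode at 16 (size 8, align 8) → ends 24
signature at 24 (size 36, align 4) → ends 60
size at 60 (size 4, align 4) → ends 64
n_entries at 64 (size 4, align 4) → ends 68
attrs at 68 (size 2, align 2) → ends 70
crc at 70 (size 2, align 2) → ends 72
mtime at 72 (size 1, align 1) → ends 73
reserved at 73 (size 1, align 1) → ends 74
version at 74 (size 1, align 1) → ends 75
tail pad 5 to reach multiple of 8
total 80 bytes, alignment 8
88 − 80 = 8

8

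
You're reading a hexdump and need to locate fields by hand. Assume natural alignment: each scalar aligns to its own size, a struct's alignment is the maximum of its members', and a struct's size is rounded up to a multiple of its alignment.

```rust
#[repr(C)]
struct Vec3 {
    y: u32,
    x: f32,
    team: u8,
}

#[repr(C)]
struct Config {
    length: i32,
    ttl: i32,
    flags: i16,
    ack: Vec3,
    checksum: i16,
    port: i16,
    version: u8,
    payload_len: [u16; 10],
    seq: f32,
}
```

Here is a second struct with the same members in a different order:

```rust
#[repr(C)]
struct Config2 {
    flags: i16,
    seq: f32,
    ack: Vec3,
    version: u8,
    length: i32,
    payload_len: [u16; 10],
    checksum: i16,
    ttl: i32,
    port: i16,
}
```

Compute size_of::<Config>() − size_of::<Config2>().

Vec3: y at 0 (size 4, align 4) → ends 4; x at 4 (size 4, align 4) → ends 8; team at 8 (size 1, align 1) → ends 9; tail pad 3 to reach multiple of 4; total 12 bytes, alignment 4
length at 0 (size 4, align 4) → ends 4
ttl at 4 (size 4, align 4) → ends 8
flags at 8 (size 2, align 2) → ends 10
pad 2 to align 4 for ack
ack at 12 (size 12, align 4) → ends 24
checksum at 24 (size 2, align 2) → ends 26
port at 26 (size 2, align 2) → ends 28
version at 28 (size 1, align 1) → ends 29
pad 1 to align 2 for payload_len
payload_len at 30 (size 20, align 2) → ends 50
pad 2 to align 4 for seq
seq at 52 (size 4, align 4) → ends 56
total 56 bytes, alignment 4
— Config2 —
flags at 0 (size 2, align 2) → ends 2
pad 2 to align 4 for seq
seq at 4 (size 4, align 4) → ends 8
ack at 8 (size 12, align 4) → ends 20
version at 20 (size 1, align 1) → ends 21
pad 3 to align 4 for length
length at 24 (size 4, align 4) → ends 28
payload_len at 28 (size 20, align 2) → ends 48
checksum at 48 (size 2, align 2) → ends 50
pad 2 to align 4 for ttl
ttl at 52 (size 4, align 4) → ends 56
port at 56 (size 2, align 2) → ends 58
tail pad 2 to reach multiple of 4
total 60 bytes, alignment 4
56 − 60 = -4

-4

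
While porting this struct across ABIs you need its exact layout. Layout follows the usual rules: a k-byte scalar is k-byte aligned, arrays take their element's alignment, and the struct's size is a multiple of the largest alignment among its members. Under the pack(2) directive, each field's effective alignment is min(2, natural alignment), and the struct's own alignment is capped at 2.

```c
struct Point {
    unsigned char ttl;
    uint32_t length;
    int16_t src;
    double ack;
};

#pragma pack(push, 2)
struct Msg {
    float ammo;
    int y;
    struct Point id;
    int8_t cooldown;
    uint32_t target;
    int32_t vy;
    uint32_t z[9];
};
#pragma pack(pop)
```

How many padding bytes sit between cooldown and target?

Point: 0..1  ttl  (1B, 1-aligned); 1..4  -- padding (3B); 4..8  length  (4B, 4-aligned); 8..10  src  (2B, 2-aligned); 10..16  -- padding (6B); 16..24  ack  (8B, 8-aligned); sizeof = 24, alignof = 8
0..4  ammo  (4B, 2-aligned)
4..8  y  (4B, 2-aligned)
8..32  id  (24B, 2-aligned)
32..33  cooldown  (1B, 1-aligned)
33..34  -- padding (1B)
34..38  target  (4B, 2-aligned)

1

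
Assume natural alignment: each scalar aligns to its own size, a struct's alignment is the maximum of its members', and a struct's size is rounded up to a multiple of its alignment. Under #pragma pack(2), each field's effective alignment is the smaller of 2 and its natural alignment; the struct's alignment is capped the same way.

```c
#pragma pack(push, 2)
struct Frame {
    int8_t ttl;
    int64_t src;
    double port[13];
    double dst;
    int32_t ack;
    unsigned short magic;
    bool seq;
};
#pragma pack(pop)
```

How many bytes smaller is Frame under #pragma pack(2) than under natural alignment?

6

natural layout:
  0..1  ttl  (1B, 1-aligned)
  1..8  -- padding (7B)
  8..16  src  (8B, 8-aligned)
  16..120  port  (104B, 8-aligned)
  120..128  dst  (8B, 8-aligned)
  128..132  ack  (4B, 4-aligned)
  132..134  magic  (2B, 2-aligned)
  134..135  seq  (1B, 1-aligned)
  135..136  -- tail padding (1B)
  sizeof = 136, alignof = 8
packed(2) layout:
  0..1  ttl  (1B, 1-aligned)
  1..2  -- padding (1B)
  2..10  src  (8B, 2-aligned)
  10..114  port  (104B, 2-aligned)
  114..122  dst  (8B, 2-aligned)
  122..126  ack  (4B, 2-aligned)
  126..128  magic  (2B, 2-aligned)
  128..129  seq  (1B, 1-aligned)
  129..130  -- tail padding (1B)
  sizeof = 130, alignof = 2
136 − 130 = 6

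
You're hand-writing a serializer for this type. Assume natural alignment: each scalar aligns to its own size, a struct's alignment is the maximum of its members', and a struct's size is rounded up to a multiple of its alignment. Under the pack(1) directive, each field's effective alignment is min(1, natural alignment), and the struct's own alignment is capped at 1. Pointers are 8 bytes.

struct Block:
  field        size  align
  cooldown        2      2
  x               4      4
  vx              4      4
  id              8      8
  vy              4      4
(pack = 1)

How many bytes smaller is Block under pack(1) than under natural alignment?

natural layout:
  cooldown at 0 (size 2, align 2) → ends 2
  pad 2 to align 4 for x
  x at 4 (size 4, align 4) → ends 8
  vx at 8 (size 4, align 4) → ends 12
  pad 4 to align 8 for id
  id at 16 (size 8, align 8) → ends 24
  vy at 24 (size 4, align 4) → ends 28
  tail pad 4 to reach multiple of 8
  total 32 bytes, alignment 8
packed(1) layout:
  cooldown at 0 (size 2, align 1) → ends 2
  x at 2 (size 4, align 1) → ends 6
  vx at 6 (size 4, align 1) → ends 10
  id at 10 (size 8, align 1) → ends 18
  vy at 18 (size 4, align 1) → ends 22
  total 22 bytes, alignment 1
32 − 22 = 10

10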